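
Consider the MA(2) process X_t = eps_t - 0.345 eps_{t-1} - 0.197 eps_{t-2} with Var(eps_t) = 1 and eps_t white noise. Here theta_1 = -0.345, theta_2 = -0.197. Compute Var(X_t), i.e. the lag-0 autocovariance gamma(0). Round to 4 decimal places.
\gamma(0) = 1.1578

For an MA(q) process X_t = eps_t + sum_i theta_i eps_{t-i} with
Var(eps_t) = sigma^2, the variance is
  gamma(0) = sigma^2 * (1 + sum_i theta_i^2).
  sum_i theta_i^2 = (-0.345)^2 + (-0.197)^2 = 0.119025 + 0.038809 = 0.157834.
  gamma(0) = 1 * (1 + 0.157834) = 1 * 1.157834 = 1.157834, which rounds to 1.1578.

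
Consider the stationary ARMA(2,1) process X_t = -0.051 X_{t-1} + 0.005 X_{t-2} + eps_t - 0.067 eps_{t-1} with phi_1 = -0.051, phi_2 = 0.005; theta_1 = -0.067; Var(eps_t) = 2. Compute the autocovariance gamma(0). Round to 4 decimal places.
\gamma(0) = 2.0281

Multiply the model equation by X_{t-k} and take expectations. With theta_0 = psi_0 = 1 and psi_j the MA(infinity) weights, this gives
  gamma(k) - sum_i phi_i gamma(k-i) = c_k,
  c_k = sigma^2 * sum_{j=k..q} theta_j psi_{j-k}   (c_k = 0 for k > q),
using gamma(-m) = gamma(m).
psi-weights needed (psi_j = theta_j + sum_i phi_i psi_{j-i}):
  psi_1 = theta_1 + phi_1 = -0.067 + (-0.051) = -0.118
Right-hand sides:
  c_0 = sigma^2 (1 + theta_1 psi_1) = 2 * (1 + (-0.067)(-0.118)) = 2 * 1.007906 = 2.015812
  c_1 = sigma^2 theta_1 = 2 * (-0.067) = -0.134
  c_2 = 0
Equations for k = 0, 1, 2 (AR order 2, c_2 = 0):
  (E0) gamma(0) = phi_1 gamma(1) + phi_2 gamma(2) + c_0
  (E1) gamma(1) = phi_1 gamma(0) + phi_2 gamma(1) + c_1
  (E2) gamma(2) = phi_1 gamma(1) + phi_2 gamma(0)
From (E1): gamma(1) = A gamma(0) + B with
  A = phi_1 / (1 - phi_2) = -0.051 / 0.995 = -0.051256,   B = c_1 / (1 - phi_2) = -0.134 / 0.995 = -0.134673.
Insert (E2) into (E0): gamma(0) (1 - phi_2^2) = phi_1 (1 + phi_2) gamma(1) + c_0.
  phi_1 (1 + phi_2) = (-0.051)(1.005) = -0.051255,   1 - phi_2^2 = 0.999975.
Replace gamma(1) by A gamma(0) + B and collect gamma(0):
  gamma(0) [0.999975 - (-0.051255)(-0.051256)] = (-0.051255)(-0.134673) + 2.015812
  gamma(0) * 0.997348 = 2.022715
  gamma(0) = 2.022715 / 0.997348 = 2.028093.
Therefore gamma(0) = 2.0281 (to 4 decimal places).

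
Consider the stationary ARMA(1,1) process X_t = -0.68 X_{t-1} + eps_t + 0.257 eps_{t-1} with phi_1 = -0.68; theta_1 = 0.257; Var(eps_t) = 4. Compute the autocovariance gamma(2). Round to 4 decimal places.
\gamma(2) = 1.7662

Multiply the model equation by X_{t-k} and take expectations. With theta_0 = psi_0 = 1 and psi_j the MA(infinity) weights, this gives
  gamma(k) - sum_i phi_i gamma(k-i) = c_k,
  c_k = sigma^2 * sum_{j=k..q} theta_j psi_{j-k}   (c_k = 0 for k > q),
using gamma(-m) = gamma(m).
psi-weights needed (psi_j = theta_j + sum_i phi_i psi_{j-i}):
  psi_1 = theta_1 + phi_1 = 0.257 + (-0.68) = -0.423
Right-hand sides:
  c_0 = sigma^2 (1 + theta_1 psi_1) = 4 * (1 + (0.257)(-0.423)) = 4 * 0.891289 = 3.565156
  c_1 = sigma^2 theta_1 = 4 * (0.257) = 1.028
  c_2 = 0
Equations for k = 0 and k = 1 (AR order 1):
  gamma(0) = phi_1 gamma(1) + c_0
  gamma(1) = phi_1 gamma(0) + c_1
Substituting the second into the first: gamma(0) (1 - phi_1^2) = c_0 + phi_1 c_1, so
  gamma(0) = (c_0 + phi_1 c_1) / (1 - phi_1^2) = (3.565156 + (-0.68)(1.028)) / (1 - (-0.68)^2) = 2.866116 / 0.5376 = 5.331317.
  gamma(1) = phi_1 gamma(0) + c_1 = (-0.68)(5.331317) + (1.028) = -2.597296.
For k = 2 (> q): gamma(2) = phi_1 gamma(1) = (-0.68)(-2.597296) = 1.766161.
Therefore gamma(2) = 1.7662 (to 4 decimal places).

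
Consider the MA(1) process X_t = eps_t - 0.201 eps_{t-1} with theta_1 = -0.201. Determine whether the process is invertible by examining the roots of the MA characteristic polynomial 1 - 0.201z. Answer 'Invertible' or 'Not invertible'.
\text{Invertible}

The MA(q) characteristic polynomial is P(z) = 1 - 0.201z.
Invertibility requires all roots to lie outside the unit circle, i.e. |z| > 1 for every root.
This is linear in z: 1 + (-0.201) z = 0  =>  z = -1/(-0.201) = 4.975124,  |z| = 4.975124.
Moduli of all roots: 4.9751.
All moduli strictly greater than 1? Yes.
Verdict: Invertible.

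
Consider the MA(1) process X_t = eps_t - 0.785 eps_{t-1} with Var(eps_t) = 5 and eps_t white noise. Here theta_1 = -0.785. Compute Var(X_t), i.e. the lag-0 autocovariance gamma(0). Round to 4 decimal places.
\gamma(0) = 8.0811

For an MA(q) process X_t = eps_t + sum_i theta_i eps_{t-i} with
Var(eps_t) = sigma^2, the variance is
  gamma(0) = sigma^2 * (1 + sum_i theta_i^2).
  sum_i theta_i^2 = (-0.785)^2 = 0.616225.
  gamma(0) = 5 * (1 + 0.616225) = 5 * 1.616225 = 8.081125, which rounds to 8.0811.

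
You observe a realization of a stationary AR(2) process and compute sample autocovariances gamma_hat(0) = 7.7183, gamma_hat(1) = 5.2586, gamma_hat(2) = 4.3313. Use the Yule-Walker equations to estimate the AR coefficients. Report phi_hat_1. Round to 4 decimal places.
\hat\phi_{1} = 0.5580

The Yule-Walker equations for an AR(p) process read, in matrix form,
  Gamma_p phi = r_p,   with   (Gamma_p)_{ij} = gamma(|i - j|),
                       (r_p)_i = gamma(i),   i,j = 1..p.
Substitute the sample gammas (Toeplitz matrix and right-hand side of size 2):
  Gamma_p = [[7.7183, 5.2586], [5.2586, 7.7183]]
  r_p     = [5.2586, 4.3313]
Written out:
  7.7183 phi_1 + 5.2586 phi_2 = 5.2586
  5.2586 phi_1 + 7.7183 phi_2 = 4.3313
Solve by Cramer's rule:
  det = gamma(0)^2 - gamma(1)^2 = (7.7183)^2 - (5.2586)^2 = 59.57215489 - 27.65287396 = 31.91928093
  phi_hat_1 = [gamma(1) gamma(0) - gamma(1) gamma(2)] / det = [(5.2586)(7.7183) - (5.2586)(4.3313)] / 31.91928093 = 17.8108782 / 31.91928093 = 0.558
  phi_hat_2 = [gamma(0) gamma(2) - gamma(1)^2] / det = [(7.7183)(4.3313) - (5.2586)^2] / 31.91928093 = 5.77739883 / 31.91928093 = 0.181
So phi_hat = [0.5580, 0.1810].
Therefore phi_hat_1 = 0.5580.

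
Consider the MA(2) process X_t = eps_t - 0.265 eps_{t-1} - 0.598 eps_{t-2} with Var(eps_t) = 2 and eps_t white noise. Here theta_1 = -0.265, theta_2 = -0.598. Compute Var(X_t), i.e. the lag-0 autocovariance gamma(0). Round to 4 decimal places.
\gamma(0) = 2.8557

For an MA(q) process X_t = eps_t + sum_i theta_i eps_{t-i} with
Var(eps_t) = sigma^2, the variance is
  gamma(0) = sigma^2 * (1 + sum_i theta_i^2).
  sum_i theta_i^2 = (-0.265)^2 + (-0.598)^2 = 0.070225 + 0.357604 = 0.427829.
  gamma(0) = 2 * (1 + 0.427829) = 2 * 1.427829 = 2.855658, which rounds to 2.8557.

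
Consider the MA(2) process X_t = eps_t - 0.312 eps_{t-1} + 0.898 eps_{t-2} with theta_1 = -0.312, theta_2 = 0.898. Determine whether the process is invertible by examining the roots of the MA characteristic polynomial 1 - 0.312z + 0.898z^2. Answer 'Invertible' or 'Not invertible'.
\text{Invertible}

The MA(q) characteristic polynomial is P(z) = 1 - 0.312z + 0.898z^2.
Invertibility requires all roots to lie outside the unit circle, i.e. |z| > 1 for every root.
Set 1 + (-0.312) z + (0.898) z^2 = 0, i.e. a z^2 + b z + c = 0 with a = 0.898, b = -0.312, c = 1.
Discriminant D = b^2 - 4ac = (-0.312)^2 - 4*(0.898)*1 = 0.097344 - (3.592) = -3.494656.
D < 0, so the roots are the complex-conjugate pair z = (-b +/- i sqrt(-D)) / (2a) = 0.1737 +/- 1.0409i.
For a conjugate pair |z|^2 = z * conj(z) = (product of roots) = c/a = 1/(0.898) = 1.113586, so |z| = sqrt(1.113586) = 1.0553 for both roots.
Moduli of all roots: 1.0553, 1.0553.
All moduli strictly greater than 1? Yes.
Verdict: Invertible.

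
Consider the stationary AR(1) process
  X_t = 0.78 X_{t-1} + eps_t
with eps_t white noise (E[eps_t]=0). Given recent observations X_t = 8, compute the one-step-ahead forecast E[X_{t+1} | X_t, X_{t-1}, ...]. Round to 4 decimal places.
E[X_{t+1} \mid \mathcal F_t] = 6.2400

For an AR(p) model X_t = c + sum_i phi_i X_{t-i} + eps_t, the
one-step-ahead conditional mean is
  E[X_{t+1} | X_t, ...] = c + sum_i phi_i X_{t+1-i}.
Substitute known values:
  E[X_{t+1} | ...] = (0.78) * (8)
                   = 6.2400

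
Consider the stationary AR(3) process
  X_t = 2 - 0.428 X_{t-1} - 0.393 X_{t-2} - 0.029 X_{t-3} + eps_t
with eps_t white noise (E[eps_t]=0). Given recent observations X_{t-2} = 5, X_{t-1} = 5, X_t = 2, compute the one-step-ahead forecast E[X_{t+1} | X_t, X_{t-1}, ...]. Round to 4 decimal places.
E[X_{t+1} \mid \mathcal F_t] = -0.9660

For an AR(p) model X_t = c + sum_i phi_i X_{t-i} + eps_t, the
one-step-ahead conditional mean is
  E[X_{t+1} | X_t, ...] = c + sum_i phi_i X_{t+1-i}.
Substitute known values:
  E[X_{t+1} | ...] = 2 + (-0.428) * (2) + (-0.393) * (5) + (-0.029) * (5)
                   = -0.9660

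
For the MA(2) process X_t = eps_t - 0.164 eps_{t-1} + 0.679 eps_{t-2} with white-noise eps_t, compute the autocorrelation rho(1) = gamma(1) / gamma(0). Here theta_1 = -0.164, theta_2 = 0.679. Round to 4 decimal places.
\rho(1) = -0.1851

For an MA(q) process with theta_0 = 1, the autocovariance is
  gamma(k) = sigma^2 * sum_{i=0..q-k} theta_i * theta_{i+k},
and rho(k) = gamma(k) / gamma(0). Sigma^2 cancels.
  numerator   = (1)*(-0.164) + (-0.164)*(0.679) = -0.275356.
  denominator = (1)^2 + (-0.164)^2 + (0.679)^2 = 1.487937.
  rho(1) = -0.275356 / 1.487937 = -0.1851.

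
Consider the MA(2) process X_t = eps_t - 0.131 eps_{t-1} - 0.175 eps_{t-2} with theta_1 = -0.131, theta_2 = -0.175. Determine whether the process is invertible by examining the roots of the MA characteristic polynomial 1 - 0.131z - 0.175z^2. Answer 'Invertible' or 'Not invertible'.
\text{Invertible}

The MA(q) characteristic polynomial is P(z) = 1 - 0.131z - 0.175z^2.
Invertibility requires all roots to lie outside the unit circle, i.e. |z| > 1 for every root.
Set 1 + (-0.131) z + (-0.175) z^2 = 0, i.e. a z^2 + b z + c = 0 with a = -0.175, b = -0.131, c = 1.
Discriminant D = b^2 - 4ac = (-0.131)^2 - 4*(-0.175)*1 = 0.017161 - (-0.7) = 0.717161.
D >= 0, so the roots are real: z = (-b +/- sqrt(D)) / (2a) = (0.131 +/- 0.846854) / (-0.35).
  z_1 = (0.131 + 0.846854) / (-0.35) = -2.7939,   |z_1| = 2.7939.
  z_2 = (0.131 - 0.846854) / (-0.35) = 2.0453,   |z_2| = 2.0453.
Moduli of all roots: 2.7939, 2.0453.
All moduli strictly greater than 1? Yes.
Verdict: Invertible.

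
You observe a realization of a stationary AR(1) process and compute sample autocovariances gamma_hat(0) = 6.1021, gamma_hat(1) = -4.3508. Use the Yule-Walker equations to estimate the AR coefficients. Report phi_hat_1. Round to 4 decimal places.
\hat\phi_{1} = -0.7130

The Yule-Walker equations for an AR(p) process read, in matrix form,
  Gamma_p phi = r_p,   with   (Gamma_p)_{ij} = gamma(|i - j|),
                       (r_p)_i = gamma(i),   i,j = 1..p.
Substitute the sample gammas (Toeplitz matrix and right-hand side of size 1):
  Gamma_p = [[6.1021]]
  r_p     = [-4.3508]
With p = 1 this is the single equation gamma(0) phi_1 = gamma(1):
  phi_hat_1 = gamma(1) / gamma(0) = -4.3508 / 6.1021 = -0.7130.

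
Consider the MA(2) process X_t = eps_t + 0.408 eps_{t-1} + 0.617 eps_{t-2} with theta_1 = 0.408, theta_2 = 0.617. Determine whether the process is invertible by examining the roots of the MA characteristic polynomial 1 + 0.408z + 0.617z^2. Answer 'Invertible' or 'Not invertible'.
\text{Invertible}

The MA(q) characteristic polynomial is P(z) = 1 + 0.408z + 0.617z^2.
Invertibility requires all roots to lie outside the unit circle, i.e. |z| > 1 for every root.
Set 1 + (0.408) z + (0.617) z^2 = 0, i.e. a z^2 + b z + c = 0 with a = 0.617, b = 0.408, c = 1.
Discriminant D = b^2 - 4ac = (0.408)^2 - 4*(0.617)*1 = 0.166464 - (2.468) = -2.301536.
D < 0, so the roots are the complex-conjugate pair z = (-b +/- i sqrt(-D)) / (2a) = -0.3306 +/- 1.2294i.
For a conjugate pair |z|^2 = z * conj(z) = (product of roots) = c/a = 1/(0.617) = 1.620746, so |z| = sqrt(1.620746) = 1.2731 for both roots.
Moduli of all roots: 1.2731, 1.2731.
All moduli strictly greater than 1? Yes.
Verdict: Invertible.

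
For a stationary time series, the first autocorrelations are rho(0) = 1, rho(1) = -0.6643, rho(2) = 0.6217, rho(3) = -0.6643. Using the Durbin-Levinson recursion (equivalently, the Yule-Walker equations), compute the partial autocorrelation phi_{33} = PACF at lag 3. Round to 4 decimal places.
\phi_{33} = -0.3400

The PACF at lag k is phi_{kk}, the last component of the solution
to the Yule-Walker system G_k phi = r_k where
  (G_k)_{ij} = rho(|i - j|), (r_k)_i = rho(i), i,j = 1..k.
Equivalently, Durbin-Levinson gives phi_{kk} iteratively:
  phi_{11} = rho(1)
  phi_{kk} = [rho(k) - sum_{j=1..k-1} phi_{k-1,j} rho(k-j)]
            / [1 - sum_{j=1..k-1} phi_{k-1,j} rho(j)],
  phi_{k,j} = phi_{k-1,j} - phi_{kk} phi_{k-1,k-j},  j = 1..k-1.
Step k = 1:
  phi_11 = rho(1) = -0.6643.
Step k = 2:
  phi_22 = [rho(2) - phi_11 rho(1)] / [1 - phi_11 rho(1)] = [0.6217 - (-0.6643)(-0.6643)] / [1 - (-0.6643)(-0.6643)]
         = 0.18040551 / 0.55870551 = 0.322899.
  Update: phi_21 = phi_11 - phi_22 phi_11 = -0.6643 - (0.322899)(-0.6643) = -0.449798.
Step k = 3:
  phi_33 = [rho(3) - phi_21 rho(2) - phi_22 rho(1)] / [1 - phi_21 rho(1) - phi_22 rho(2)]
    numerator   = -0.6643 - (-0.449798)(0.6217) - (0.322899)(-0.6643) = -0.17015863
    denominator = 1 - (-0.449798)(-0.6643) - (0.322899)(0.6217) = 0.50045273
  phi_33 = -0.17015863 / 0.50045273 = -0.34.
Therefore phi_{33} = -0.3400.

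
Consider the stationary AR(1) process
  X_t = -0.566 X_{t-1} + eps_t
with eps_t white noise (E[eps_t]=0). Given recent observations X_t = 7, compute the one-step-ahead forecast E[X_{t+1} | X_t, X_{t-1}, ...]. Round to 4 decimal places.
E[X_{t+1} \mid \mathcal F_t] = -3.9620

For an AR(p) model X_t = c + sum_i phi_i X_{t-i} + eps_t, the
one-step-ahead conditional mean is
  E[X_{t+1} | X_t, ...] = c + sum_i phi_i X_{t+1-i}.
Substitute known values:
  E[X_{t+1} | ...] = (-0.566) * (7)
                   = -3.9620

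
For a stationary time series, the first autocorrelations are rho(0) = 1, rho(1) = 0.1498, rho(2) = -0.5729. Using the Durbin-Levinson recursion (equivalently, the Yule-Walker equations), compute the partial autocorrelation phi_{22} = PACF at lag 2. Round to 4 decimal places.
\phi_{22} = -0.6090

The PACF at lag k is phi_{kk}, the last component of the solution
to the Yule-Walker system G_k phi = r_k where
  (G_k)_{ij} = rho(|i - j|), (r_k)_i = rho(i), i,j = 1..k.
Equivalently, Durbin-Levinson gives phi_{kk} iteratively:
  phi_{11} = rho(1)
  phi_{kk} = [rho(k) - sum_{j=1..k-1} phi_{k-1,j} rho(k-j)]
            / [1 - sum_{j=1..k-1} phi_{k-1,j} rho(j)],
  phi_{k,j} = phi_{k-1,j} - phi_{kk} phi_{k-1,k-j},  j = 1..k-1.
Step k = 1:
  phi_11 = rho(1) = 0.1498.
Step k = 2:
  phi_22 = [rho(2) - phi_11 rho(1)] / [1 - phi_11 rho(1)] = [-0.5729 - (0.1498)(0.1498)] / [1 - (0.1498)(0.1498)]
         = -0.59534004 / 0.97755996 = -0.609.
Therefore phi_{22} = -0.6090.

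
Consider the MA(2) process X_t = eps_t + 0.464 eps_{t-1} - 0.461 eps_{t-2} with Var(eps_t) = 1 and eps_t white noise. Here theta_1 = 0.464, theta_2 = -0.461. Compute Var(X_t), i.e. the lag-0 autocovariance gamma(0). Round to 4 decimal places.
\gamma(0) = 1.4278

For an MA(q) process X_t = eps_t + sum_i theta_i eps_{t-i} with
Var(eps_t) = sigma^2, the variance is
  gamma(0) = sigma^2 * (1 + sum_i theta_i^2).
  sum_i theta_i^2 = (0.464)^2 + (-0.461)^2 = 0.215296 + 0.212521 = 0.427817.
  gamma(0) = 1 * (1 + 0.427817) = 1 * 1.427817 = 1.427817, which rounds to 1.4278.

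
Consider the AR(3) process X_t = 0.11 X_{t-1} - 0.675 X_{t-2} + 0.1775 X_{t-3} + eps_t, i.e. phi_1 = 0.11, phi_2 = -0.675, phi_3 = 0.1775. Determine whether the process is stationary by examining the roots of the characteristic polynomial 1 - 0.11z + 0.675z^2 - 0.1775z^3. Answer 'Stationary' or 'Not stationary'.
\text{Stationary}

The AR(p) characteristic polynomial is P(z) = 1 - 0.11z + 0.675z^2 - 0.1775z^3.
Stationarity requires all roots to lie outside the unit circle, i.e. |z| > 1 for every root.
Degree 3: look for a simple real root z0 first, then factor out (1 - z/z0) and solve the remaining quadratic.
Testing z0 = 4: P(4) = 1 + (-0.11)(4) + (0.675)(4)^2 + (-0.1775)(4)^3
  = 1 + (-0.44) + (10.8) + (-11.36) = 0.  So z_0 = 4 is a root, |z_0| = 4.
Divide out the factor (1 - 0.25 z) = (1 - z/z0) (since 1/z0 = 0.25):
  P(z) = (1 - 0.25 z)(1 + (0.14) z + (0.71) z^2)
  [check: z-coef 0.14 - (0.25) = -0.11; z^2-coef 0.71 - (0.25)(0.14) = 0.675; z^3-coef -(0.25)(0.71) = -0.1775.]
Remaining roots from the quadratic factor 1 + (0.14) z + (0.71) z^2:
  Set 1 + (0.14) z + (0.71) z^2 = 0, i.e. a z^2 + b z + c = 0 with a = 0.71, b = 0.14, c = 1.
  Discriminant D = b^2 - 4ac = (0.14)^2 - 4*(0.71)*1 = 0.0196 - (2.84) = -2.8204.
  D < 0, so the roots are the complex-conjugate pair z = (-b +/- i sqrt(-D)) / (2a) = -0.0986 +/- 1.1827i.
  For a conjugate pair |z|^2 = z * conj(z) = (product of roots) = c/a = 1/(0.71) = 1.408451, so |z| = sqrt(1.408451) = 1.1868 for both roots.
Moduli of all roots: 4.0000, 1.1868, 1.1868.
All moduli strictly greater than 1? Yes.
Verdict: Stationary.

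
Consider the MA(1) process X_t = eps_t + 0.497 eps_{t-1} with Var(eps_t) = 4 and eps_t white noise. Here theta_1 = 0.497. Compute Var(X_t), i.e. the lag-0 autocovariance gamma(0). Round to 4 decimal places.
\gamma(0) = 4.9880

For an MA(q) process X_t = eps_t + sum_i theta_i eps_{t-i} with
Var(eps_t) = sigma^2, the variance is
  gamma(0) = sigma^2 * (1 + sum_i theta_i^2).
  sum_i theta_i^2 = (0.497)^2 = 0.247009.
  gamma(0) = 4 * (1 + 0.247009) = 4 * 1.247009 = 4.988036, which rounds to 4.9880.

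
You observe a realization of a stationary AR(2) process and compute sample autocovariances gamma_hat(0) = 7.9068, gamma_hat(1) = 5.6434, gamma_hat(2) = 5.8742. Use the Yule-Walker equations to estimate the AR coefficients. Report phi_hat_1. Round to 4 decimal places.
\hat\phi_{1} = 0.3740

The Yule-Walker equations for an AR(p) process read, in matrix form,
  Gamma_p phi = r_p,   with   (Gamma_p)_{ij} = gamma(|i - j|),
                       (r_p)_i = gamma(i),   i,j = 1..p.
Substitute the sample gammas (Toeplitz matrix and right-hand side of size 2):
  Gamma_p = [[7.9068, 5.6434], [5.6434, 7.9068]]
  r_p     = [5.6434, 5.8742]
Written out:
  7.9068 phi_1 + 5.6434 phi_2 = 5.6434
  5.6434 phi_1 + 7.9068 phi_2 = 5.8742
Solve by Cramer's rule:
  det = gamma(0)^2 - gamma(1)^2 = (7.9068)^2 - (5.6434)^2 = 62.51748624 - 31.84796356 = 30.66952268
  phi_hat_1 = [gamma(1) gamma(0) - gamma(1) gamma(2)] / det = [(5.6434)(7.9068) - (5.6434)(5.8742)] / 30.66952268 = 11.47077484 / 30.66952268 = 0.374
  phi_hat_2 = [gamma(0) gamma(2) - gamma(1)^2] / det = [(7.9068)(5.8742) - (5.6434)^2] / 30.66952268 = 14.598161 / 30.66952268 = 0.476
So phi_hat = [0.3740, 0.4760].
Therefore phi_hat_1 = 0.3740.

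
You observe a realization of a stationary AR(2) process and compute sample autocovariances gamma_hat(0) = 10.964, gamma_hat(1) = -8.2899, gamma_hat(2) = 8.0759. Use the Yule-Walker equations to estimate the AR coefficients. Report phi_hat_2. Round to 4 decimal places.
\hat\phi_{2} = 0.3850

The Yule-Walker equations for an AR(p) process read, in matrix form,
  Gamma_p phi = r_p,   with   (Gamma_p)_{ij} = gamma(|i - j|),
                       (r_p)_i = gamma(i),   i,j = 1..p.
Substitute the sample gammas (Toeplitz matrix and right-hand side of size 2):
  Gamma_p = [[10.964, -8.2899], [-8.2899, 10.964]]
  r_p     = [-8.2899, 8.0759]
Written out:
  10.964 phi_1 - 8.2899 phi_2 = -8.2899
  -8.2899 phi_1 + 10.964 phi_2 = 8.0759
Solve by Cramer's rule:
  det = gamma(0)^2 - gamma(1)^2 = (10.964)^2 - (-8.2899)^2 = 120.209296 - 68.72244201 = 51.48685399
  phi_hat_1 = [gamma(1) gamma(0) - gamma(1) gamma(2)] / det = [(-8.2899)(10.964) - (-8.2899)(8.0759)] / 51.48685399 = -23.94206019 / 51.48685399 = -0.465
  phi_hat_2 = [gamma(0) gamma(2) - gamma(1)^2] / det = [(10.964)(8.0759) - (-8.2899)^2] / 51.48685399 = 19.82172559 / 51.48685399 = 0.385
So phi_hat = [-0.4650, 0.3850].
Therefore phi_hat_2 = 0.3850.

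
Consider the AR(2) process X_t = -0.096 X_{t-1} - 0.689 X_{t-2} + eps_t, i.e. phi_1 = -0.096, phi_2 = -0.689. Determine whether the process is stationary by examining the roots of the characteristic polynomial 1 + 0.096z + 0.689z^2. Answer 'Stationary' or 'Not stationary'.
\text{Stationary}

The AR(p) characteristic polynomial is P(z) = 1 + 0.096z + 0.689z^2.
Stationarity requires all roots to lie outside the unit circle, i.e. |z| > 1 for every root.
Set 1 + (0.096) z + (0.689) z^2 = 0, i.e. a z^2 + b z + c = 0 with a = 0.689, b = 0.096, c = 1.
Discriminant D = b^2 - 4ac = (0.096)^2 - 4*(0.689)*1 = 0.009216 - (2.756) = -2.746784.
D < 0, so the roots are the complex-conjugate pair z = (-b +/- i sqrt(-D)) / (2a) = -0.0697 +/- 1.2027i.
For a conjugate pair |z|^2 = z * conj(z) = (product of roots) = c/a = 1/(0.689) = 1.451379, so |z| = sqrt(1.451379) = 1.2047 for both roots.
Moduli of all roots: 1.2047, 1.2047.
All moduli strictly greater than 1? Yes.
Verdict: Stationary.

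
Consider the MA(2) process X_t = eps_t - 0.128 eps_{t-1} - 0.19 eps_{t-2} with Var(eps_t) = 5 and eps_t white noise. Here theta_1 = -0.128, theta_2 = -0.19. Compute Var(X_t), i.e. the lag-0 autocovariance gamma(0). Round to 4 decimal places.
\gamma(0) = 5.2624

For an MA(q) process X_t = eps_t + sum_i theta_i eps_{t-i} with
Var(eps_t) = sigma^2, the variance is
  gamma(0) = sigma^2 * (1 + sum_i theta_i^2).
  sum_i theta_i^2 = (-0.128)^2 + (-0.19)^2 = 0.016384 + 0.0361 = 0.052484.
  gamma(0) = 5 * (1 + 0.052484) = 5 * 1.052484 = 5.26242, which rounds to 5.2624.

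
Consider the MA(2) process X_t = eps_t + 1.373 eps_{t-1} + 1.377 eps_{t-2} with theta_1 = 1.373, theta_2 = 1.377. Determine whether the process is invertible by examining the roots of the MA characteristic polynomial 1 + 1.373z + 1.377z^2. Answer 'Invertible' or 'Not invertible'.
\text{Not invertible}

The MA(q) characteristic polynomial is P(z) = 1 + 1.373z + 1.377z^2.
Invertibility requires all roots to lie outside the unit circle, i.e. |z| > 1 for every root.
Set 1 + (1.373) z + (1.377) z^2 = 0, i.e. a z^2 + b z + c = 0 with a = 1.377, b = 1.373, c = 1.
Discriminant D = b^2 - 4ac = (1.373)^2 - 4*(1.377)*1 = 1.885129 - (5.508) = -3.622871.
D < 0, so the roots are the complex-conjugate pair z = (-b +/- i sqrt(-D)) / (2a) = -0.4985 +/- 0.6911i.
For a conjugate pair |z|^2 = z * conj(z) = (product of roots) = c/a = 1/(1.377) = 0.726216, so |z| = sqrt(0.726216) = 0.8522 for both roots.
Moduli of all roots: 0.8522, 0.8522.
All moduli strictly greater than 1? No.
Verdict: Not invertible.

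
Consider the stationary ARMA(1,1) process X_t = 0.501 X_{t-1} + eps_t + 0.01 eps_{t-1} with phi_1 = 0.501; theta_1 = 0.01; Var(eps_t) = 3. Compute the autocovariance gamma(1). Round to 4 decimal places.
\gamma(1) = 2.0570

Multiply the model equation by X_{t-k} and take expectations. With theta_0 = psi_0 = 1 and psi_j the MA(infinity) weights, this gives
  gamma(k) - sum_i phi_i gamma(k-i) = c_k,
  c_k = sigma^2 * sum_{j=k..q} theta_j psi_{j-k}   (c_k = 0 for k > q),
using gamma(-m) = gamma(m).
psi-weights needed (psi_j = theta_j + sum_i phi_i psi_{j-i}):
  psi_1 = theta_1 + phi_1 = 0.01 + (0.501) = 0.511
Right-hand sides:
  c_0 = sigma^2 (1 + theta_1 psi_1) = 3 * (1 + (0.01)(0.511)) = 3 * 1.00511 = 3.01533
  c_1 = sigma^2 theta_1 = 3 * (0.01) = 0.03
  c_2 = 0
Equations for k = 0 and k = 1 (AR order 1):
  gamma(0) = phi_1 gamma(1) + c_0
  gamma(1) = phi_1 gamma(0) + c_1
Substituting the second into the first: gamma(0) (1 - phi_1^2) = c_0 + phi_1 c_1, so
  gamma(0) = (c_0 + phi_1 c_1) / (1 - phi_1^2) = (3.01533 + (0.501)(0.03)) / (1 - (0.501)^2) = 3.03036 / 0.748999 = 4.04588.
  gamma(1) = phi_1 gamma(0) + c_1 = (0.501)(4.04588) + (0.03) = 2.056986.
Therefore gamma(1) = 2.0570 (to 4 decimal places).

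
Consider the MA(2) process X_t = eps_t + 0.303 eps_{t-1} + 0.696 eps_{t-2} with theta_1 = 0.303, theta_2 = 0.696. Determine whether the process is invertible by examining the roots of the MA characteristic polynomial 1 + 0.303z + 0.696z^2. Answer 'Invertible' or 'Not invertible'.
\text{Invertible}

The MA(q) characteristic polynomial is P(z) = 1 + 0.303z + 0.696z^2.
Invertibility requires all roots to lie outside the unit circle, i.e. |z| > 1 for every root.
Set 1 + (0.303) z + (0.696) z^2 = 0, i.e. a z^2 + b z + c = 0 with a = 0.696, b = 0.303, c = 1.
Discriminant D = b^2 - 4ac = (0.303)^2 - 4*(0.696)*1 = 0.091809 - (2.784) = -2.692191.
D < 0, so the roots are the complex-conjugate pair z = (-b +/- i sqrt(-D)) / (2a) = -0.2177 +/- 1.1787i.
For a conjugate pair |z|^2 = z * conj(z) = (product of roots) = c/a = 1/(0.696) = 1.436782, so |z| = sqrt(1.436782) = 1.1987 for both roots.
Moduli of all roots: 1.1987, 1.1987.
All moduli strictly greater than 1? Yes.
Verdict: Invertible.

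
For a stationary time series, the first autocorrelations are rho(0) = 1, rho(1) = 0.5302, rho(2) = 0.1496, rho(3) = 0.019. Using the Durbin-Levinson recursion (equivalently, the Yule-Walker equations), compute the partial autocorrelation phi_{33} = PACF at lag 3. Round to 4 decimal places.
\phi_{33} = 0.0319

The PACF at lag k is phi_{kk}, the last component of the solution
to the Yule-Walker system G_k phi = r_k where
  (G_k)_{ij} = rho(|i - j|), (r_k)_i = rho(i), i,j = 1..k.
Equivalently, Durbin-Levinson gives phi_{kk} iteratively:
  phi_{11} = rho(1)
  phi_{kk} = [rho(k) - sum_{j=1..k-1} phi_{k-1,j} rho(k-j)]
            / [1 - sum_{j=1..k-1} phi_{k-1,j} rho(j)],
  phi_{k,j} = phi_{k-1,j} - phi_{kk} phi_{k-1,k-j},  j = 1..k-1.
Step k = 1:
  phi_11 = rho(1) = 0.5302.
Step k = 2:
  phi_22 = [rho(2) - phi_11 rho(1)] / [1 - phi_11 rho(1)] = [0.1496 - (0.5302)(0.5302)] / [1 - (0.5302)(0.5302)]
         = -0.13151204 / 0.71888796 = -0.182938.
  Update: phi_21 = phi_11 - phi_22 phi_11 = 0.5302 - (-0.182938)(0.5302) = 0.627194.
Step k = 3:
  phi_33 = [rho(3) - phi_21 rho(2) - phi_22 rho(1)] / [1 - phi_21 rho(1) - phi_22 rho(2)]
    numerator   = 0.019 - (0.627194)(0.1496) - (-0.182938)(0.5302) = 0.02216562
    denominator = 1 - (0.627194)(0.5302) - (-0.182938)(0.1496) = 0.69482939
  phi_33 = 0.02216562 / 0.69482939 = 0.0319.
Therefore phi_{33} = 0.0319.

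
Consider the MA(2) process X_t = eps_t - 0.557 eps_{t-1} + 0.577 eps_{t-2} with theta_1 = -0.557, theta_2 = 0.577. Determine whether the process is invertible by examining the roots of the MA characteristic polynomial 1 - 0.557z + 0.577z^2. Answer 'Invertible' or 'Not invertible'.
\text{Invertible}

The MA(q) characteristic polynomial is P(z) = 1 - 0.557z + 0.577z^2.
Invertibility requires all roots to lie outside the unit circle, i.e. |z| > 1 for every root.
Set 1 + (-0.557) z + (0.577) z^2 = 0, i.e. a z^2 + b z + c = 0 with a = 0.577, b = -0.557, c = 1.
Discriminant D = b^2 - 4ac = (-0.557)^2 - 4*(0.577)*1 = 0.310249 - (2.308) = -1.997751.
D < 0, so the roots are the complex-conjugate pair z = (-b +/- i sqrt(-D)) / (2a) = 0.4827 +/- 1.2248i.
For a conjugate pair |z|^2 = z * conj(z) = (product of roots) = c/a = 1/(0.577) = 1.733102, so |z| = sqrt(1.733102) = 1.3165 for both roots.
Moduli of all roots: 1.3165, 1.3165.
All moduli strictly greater than 1? Yes.
Verdict: Invertible.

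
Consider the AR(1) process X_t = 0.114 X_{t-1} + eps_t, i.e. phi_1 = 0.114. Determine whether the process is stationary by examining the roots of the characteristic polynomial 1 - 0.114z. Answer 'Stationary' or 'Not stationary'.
\text{Stationary}

The AR(p) characteristic polynomial is P(z) = 1 - 0.114z.
Stationarity requires all roots to lie outside the unit circle, i.e. |z| > 1 for every root.
This is linear in z: 1 + (-0.114) z = 0  =>  z = -1/(-0.114) = 8.77193,  |z| = 8.77193.
Moduli of all roots: 8.7719.
All moduli strictly greater than 1? Yes.
Verdict: Stationary.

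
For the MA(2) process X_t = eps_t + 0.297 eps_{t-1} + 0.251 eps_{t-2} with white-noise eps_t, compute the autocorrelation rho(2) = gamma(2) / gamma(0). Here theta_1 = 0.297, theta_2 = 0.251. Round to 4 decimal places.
\rho(2) = 0.2180

For an MA(q) process with theta_0 = 1, the autocovariance is
  gamma(k) = sigma^2 * sum_{i=0..q-k} theta_i * theta_{i+k},
and rho(k) = gamma(k) / gamma(0). Sigma^2 cancels.
  numerator   = (1)*(0.251) = 0.251.
  denominator = (1)^2 + (0.297)^2 + (0.251)^2 = 1.15121.
  rho(2) = 0.251 / 1.15121 = 0.2180.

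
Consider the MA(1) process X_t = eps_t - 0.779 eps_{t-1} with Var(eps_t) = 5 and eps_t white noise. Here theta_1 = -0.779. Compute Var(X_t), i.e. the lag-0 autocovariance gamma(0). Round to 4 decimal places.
\gamma(0) = 8.0342

For an MA(q) process X_t = eps_t + sum_i theta_i eps_{t-i} with
Var(eps_t) = sigma^2, the variance is
  gamma(0) = sigma^2 * (1 + sum_i theta_i^2).
  sum_i theta_i^2 = (-0.779)^2 = 0.606841.
  gamma(0) = 5 * (1 + 0.606841) = 5 * 1.606841 = 8.034205, which rounds to 8.0342.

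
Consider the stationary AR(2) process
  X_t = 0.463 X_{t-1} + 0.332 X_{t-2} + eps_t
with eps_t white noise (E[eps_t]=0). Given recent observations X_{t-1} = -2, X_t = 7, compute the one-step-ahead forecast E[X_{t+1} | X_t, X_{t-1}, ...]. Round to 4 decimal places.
E[X_{t+1} \mid \mathcal F_t] = 2.5770

For an AR(p) model X_t = c + sum_i phi_i X_{t-i} + eps_t, the
one-step-ahead conditional mean is
  E[X_{t+1} | X_t, ...] = c + sum_i phi_i X_{t+1-i}.
Substitute known values:
  E[X_{t+1} | ...] = (0.463) * (7) + (0.332) * (-2)
                   = 2.5770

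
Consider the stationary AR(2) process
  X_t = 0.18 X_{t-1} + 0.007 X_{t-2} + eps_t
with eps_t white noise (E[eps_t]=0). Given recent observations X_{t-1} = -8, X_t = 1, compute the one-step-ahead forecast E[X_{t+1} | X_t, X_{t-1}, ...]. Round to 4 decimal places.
E[X_{t+1} \mid \mathcal F_t] = 0.1240

For an AR(p) model X_t = c + sum_i phi_i X_{t-i} + eps_t, the
one-step-ahead conditional mean is
  E[X_{t+1} | X_t, ...] = c + sum_i phi_i X_{t+1-i}.
Substitute known values:
  E[X_{t+1} | ...] = (0.18) * (1) + (0.007) * (-8)
                   = 0.1240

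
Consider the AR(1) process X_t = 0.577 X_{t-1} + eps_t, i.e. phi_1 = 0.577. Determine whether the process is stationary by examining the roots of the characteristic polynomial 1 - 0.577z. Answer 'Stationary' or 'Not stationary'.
\text{Stationary}

The AR(p) characteristic polynomial is P(z) = 1 - 0.577z.
Stationarity requires all roots to lie outside the unit circle, i.e. |z| > 1 for every root.
This is linear in z: 1 + (-0.577) z = 0  =>  z = -1/(-0.577) = 1.733102,  |z| = 1.733102.
Moduli of all roots: 1.7331.
All moduli strictly greater than 1? Yes.
Verdict: Stationary.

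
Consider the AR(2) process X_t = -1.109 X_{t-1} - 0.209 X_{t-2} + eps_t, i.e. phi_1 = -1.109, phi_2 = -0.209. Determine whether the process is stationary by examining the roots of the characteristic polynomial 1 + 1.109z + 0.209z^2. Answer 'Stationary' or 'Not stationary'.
\text{Stationary}

The AR(p) characteristic polynomial is P(z) = 1 + 1.109z + 0.209z^2.
Stationarity requires all roots to lie outside the unit circle, i.e. |z| > 1 for every root.
Set 1 + (1.109) z + (0.209) z^2 = 0, i.e. a z^2 + b z + c = 0 with a = 0.209, b = 1.109, c = 1.
Discriminant D = b^2 - 4ac = (1.109)^2 - 4*(0.209)*1 = 1.229881 - (0.836) = 0.393881.
D >= 0, so the roots are real: z = (-b +/- sqrt(D)) / (2a) = (-1.109 +/- 0.627599) / (0.418).
  z_1 = (-1.109 + 0.627599) / (0.418) = -1.1517,   |z_1| = 1.1517.
  z_2 = (-1.109 - 0.627599) / (0.418) = -4.1545,   |z_2| = 4.1545.
Moduli of all roots: 1.1517, 4.1545.
All moduli strictly greater than 1? Yes.
Verdict: Stationary.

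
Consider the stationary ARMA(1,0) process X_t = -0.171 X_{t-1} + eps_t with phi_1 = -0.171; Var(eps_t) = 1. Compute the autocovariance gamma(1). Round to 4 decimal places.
\gamma(1) = -0.1762

Multiply the model equation by X_{t-k} and take expectations. With theta_0 = psi_0 = 1 and psi_j the MA(infinity) weights, this gives
  gamma(k) - sum_i phi_i gamma(k-i) = c_k,
  c_k = sigma^2 * sum_{j=k..q} theta_j psi_{j-k}   (c_k = 0 for k > q),
using gamma(-m) = gamma(m).
Pure AR (q = 0): c_0 = sigma^2 = 1, c_k = 0 for k >= 1.
Equations for k = 0 and k = 1 (AR order 1):
  gamma(0) = phi_1 gamma(1) + c_0
  gamma(1) = phi_1 gamma(0) + c_1
Substituting the second into the first: gamma(0) (1 - phi_1^2) = c_0 + phi_1 c_1, so
  gamma(0) = c_0 / (1 - phi_1^2) = 1 / (1 - (-0.171)^2) = 1 / 0.970759 = 1.030122.
  gamma(1) = phi_1 gamma(0) = (-0.171)(1.030122) = -0.176151.
Therefore gamma(1) = -0.1762 (to 4 decimal places).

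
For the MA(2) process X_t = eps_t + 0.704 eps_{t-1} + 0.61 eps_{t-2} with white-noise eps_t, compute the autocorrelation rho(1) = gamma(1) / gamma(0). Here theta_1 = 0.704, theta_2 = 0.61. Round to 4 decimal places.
\rho(1) = 0.6069

For an MA(q) process with theta_0 = 1, the autocovariance is
  gamma(k) = sigma^2 * sum_{i=0..q-k} theta_i * theta_{i+k},
and rho(k) = gamma(k) / gamma(0). Sigma^2 cancels.
  numerator   = (1)*(0.704) + (0.704)*(0.61) = 1.13344.
  denominator = (1)^2 + (0.704)^2 + (0.61)^2 = 1.867716.
  rho(1) = 1.13344 / 1.867716 = 0.6069.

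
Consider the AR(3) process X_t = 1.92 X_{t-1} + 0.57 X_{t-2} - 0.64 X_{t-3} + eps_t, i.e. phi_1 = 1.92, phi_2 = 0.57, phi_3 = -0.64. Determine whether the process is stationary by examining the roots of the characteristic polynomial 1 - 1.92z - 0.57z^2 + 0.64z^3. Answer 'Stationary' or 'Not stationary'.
\text{Not stationary}

The AR(p) characteristic polynomial is P(z) = 1 - 1.92z - 0.57z^2 + 0.64z^3.
Stationarity requires all roots to lie outside the unit circle, i.e. |z| > 1 for every root.
Degree 3: look for a simple real root z0 first, then factor out (1 - z/z0) and solve the remaining quadratic.
Testing z0 = 2: P(2) = 1 + (-1.92)(2) + (-0.57)(2)^2 + (0.64)(2)^3
  = 1 + (-3.84) + (-2.28) + (5.12) = 0.  So z_0 = 2 is a root, |z_0| = 2.
Divide out the factor (1 - 0.5 z) = (1 - z/z0) (since 1/z0 = 0.5):
  P(z) = (1 - 0.5 z)(1 + (-1.42) z + (-1.28) z^2)
  [check: z-coef -1.42 - (0.5) = -1.92; z^2-coef -1.28 - (0.5)(-1.42) = -0.57; z^3-coef -(0.5)(-1.28) = 0.64.]
Remaining roots from the quadratic factor 1 + (-1.42) z + (-1.28) z^2:
  Set 1 + (-1.42) z + (-1.28) z^2 = 0, i.e. a z^2 + b z + c = 0 with a = -1.28, b = -1.42, c = 1.
  Discriminant D = b^2 - 4ac = (-1.42)^2 - 4*(-1.28)*1 = 2.0164 - (-5.12) = 7.1364.
  D >= 0, so the roots are real: z = (-b +/- sqrt(D)) / (2a) = (1.42 +/- 2.671404) / (-2.56).
    z_1 = (1.42 + 2.671404) / (-2.56) = -1.5982,   |z_1| = 1.5982.
    z_2 = (1.42 - 2.671404) / (-2.56) = 0.4888,   |z_2| = 0.4888.
Moduli of all roots: 2.0000, 1.5982, 0.4888.
All moduli strictly greater than 1? No.
Verdict: Not stationary.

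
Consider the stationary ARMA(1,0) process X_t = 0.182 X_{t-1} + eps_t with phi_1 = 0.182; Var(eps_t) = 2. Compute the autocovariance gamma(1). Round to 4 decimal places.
\gamma(1) = 0.3765

Multiply the model equation by X_{t-k} and take expectations. With theta_0 = psi_0 = 1 and psi_j the MA(infinity) weights, this gives
  gamma(k) - sum_i phi_i gamma(k-i) = c_k,
  c_k = sigma^2 * sum_{j=k..q} theta_j psi_{j-k}   (c_k = 0 for k > q),
using gamma(-m) = gamma(m).
Pure AR (q = 0): c_0 = sigma^2 = 2, c_k = 0 for k >= 1.
Equations for k = 0 and k = 1 (AR order 1):
  gamma(0) = phi_1 gamma(1) + c_0
  gamma(1) = phi_1 gamma(0) + c_1
Substituting the second into the first: gamma(0) (1 - phi_1^2) = c_0 + phi_1 c_1, so
  gamma(0) = c_0 / (1 - phi_1^2) = 2 / (1 - (0.182)^2) = 2 / 0.966876 = 2.068518.
  gamma(1) = phi_1 gamma(0) = (0.182)(2.068518) = 0.37647.
Therefore gamma(1) = 0.3765 (to 4 decimal places).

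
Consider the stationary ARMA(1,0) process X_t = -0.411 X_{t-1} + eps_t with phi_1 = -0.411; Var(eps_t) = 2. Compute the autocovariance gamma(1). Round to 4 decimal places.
\gamma(1) = -0.9891

Multiply the model equation by X_{t-k} and take expectations. With theta_0 = psi_0 = 1 and psi_j the MA(infinity) weights, this gives
  gamma(k) - sum_i phi_i gamma(k-i) = c_k,
  c_k = sigma^2 * sum_{j=k..q} theta_j psi_{j-k}   (c_k = 0 for k > q),
using gamma(-m) = gamma(m).
Pure AR (q = 0): c_0 = sigma^2 = 2, c_k = 0 for k >= 1.
Equations for k = 0 and k = 1 (AR order 1):
  gamma(0) = phi_1 gamma(1) + c_0
  gamma(1) = phi_1 gamma(0) + c_1
Substituting the second into the first: gamma(0) (1 - phi_1^2) = c_0 + phi_1 c_1, so
  gamma(0) = c_0 / (1 - phi_1^2) = 2 / (1 - (-0.411)^2) = 2 / 0.831079 = 2.40651.
  gamma(1) = phi_1 gamma(0) = (-0.411)(2.40651) = -0.989076.
Therefore gamma(1) = -0.9891 (to 4 decimal places).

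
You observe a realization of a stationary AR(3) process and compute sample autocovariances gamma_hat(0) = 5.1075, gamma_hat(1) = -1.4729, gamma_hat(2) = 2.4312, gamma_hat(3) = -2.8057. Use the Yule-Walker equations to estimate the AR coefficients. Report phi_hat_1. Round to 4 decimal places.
\hat\phi_{1} = 0.0340

The Yule-Walker equations for an AR(p) process read, in matrix form,
  Gamma_p phi = r_p,   with   (Gamma_p)_{ij} = gamma(|i - j|),
                       (r_p)_i = gamma(i),   i,j = 1..p.
Substitute the sample gammas (Toeplitz matrix and right-hand side of size 3):
  Gamma_p = [[5.1075, -1.4729, 2.4312], [-1.4729, 5.1075, -1.4729], [2.4312, -1.4729, 5.1075]]
  r_p     = [-1.4729, 2.4312, -2.8057]
Written out (R1..R3):
  (R1) 5.1075 phi_1 - 1.4729 phi_2 + 2.4312 phi_3 = -1.4729
  (R2) -1.4729 phi_1 + 5.1075 phi_2 - 1.4729 phi_3 = 2.4312
  (R3) 2.4312 phi_1 - 1.4729 phi_2 + 5.1075 phi_3 = -2.8057
Gaussian elimination:
  R2 <- R2 - (-1.4729/5.1075) R1 = R2 - (-0.28838) R1:  4.682745 phi_2 - 0.771791 phi_3 = 2.006445
  R3 <- R3 - (2.4312/5.1075) R1 = R3 - (0.476006) R1:  -0.771791 phi_2 + 3.950235 phi_3 = -2.104591
  R3 <- R3 - (-0.771791/4.682745) R2 = R3 - (-0.164816) R2:  3.823031 phi_3 = -1.773897
Back-substitution:
  phi_hat_3 = -1.773897 / 3.823031 = -0.464003
  phi_hat_2 = (2.006445 - (-0.771791)(-0.464003)) / 4.682745 = 0.352001
  phi_hat_1 = (-1.4729 - (-1.4729)(0.352001) - (2.4312)(-0.464003)) / 5.1075 = 0.033998
So phi_hat = [0.0340, 0.3520, -0.4640].
Therefore phi_hat_1 = 0.0340.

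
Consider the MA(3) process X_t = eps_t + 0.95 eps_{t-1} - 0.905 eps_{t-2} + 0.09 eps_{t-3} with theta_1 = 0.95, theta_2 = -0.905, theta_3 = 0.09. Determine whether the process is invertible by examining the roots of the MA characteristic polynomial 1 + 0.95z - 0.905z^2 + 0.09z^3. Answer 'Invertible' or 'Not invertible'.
\text{Not invertible}

The MA(q) characteristic polynomial is P(z) = 1 + 0.95z - 0.905z^2 + 0.09z^3.
Invertibility requires all roots to lie outside the unit circle, i.e. |z| > 1 for every root.
Degree 3: look for a simple real root z0 first, then factor out (1 - z/z0) and solve the remaining quadratic.
Testing z0 = 2: P(2) = 1 + (0.95)(2) + (-0.905)(2)^2 + (0.09)(2)^3
  = 1 + (1.9) + (-3.62) + (0.72) = 0.  So z_0 = 2 is a root, |z_0| = 2.
Divide out the factor (1 - 0.5 z) = (1 - z/z0) (since 1/z0 = 0.5):
  P(z) = (1 - 0.5 z)(1 + (1.45) z + (-0.18) z^2)
  [check: z-coef 1.45 - (0.5) = 0.95; z^2-coef -0.18 - (0.5)(1.45) = -0.905; z^3-coef -(0.5)(-0.18) = 0.09.]
Remaining roots from the quadratic factor 1 + (1.45) z + (-0.18) z^2:
  Set 1 + (1.45) z + (-0.18) z^2 = 0, i.e. a z^2 + b z + c = 0 with a = -0.18, b = 1.45, c = 1.
  Discriminant D = b^2 - 4ac = (1.45)^2 - 4*(-0.18)*1 = 2.1025 - (-0.72) = 2.8225.
  D >= 0, so the roots are real: z = (-b +/- sqrt(D)) / (2a) = (-1.45 +/- 1.68003) / (-0.36).
    z_1 = (-1.45 + 1.68003) / (-0.36) = -0.639,   |z_1| = 0.639.
    z_2 = (-1.45 - 1.68003) / (-0.36) = 8.6945,   |z_2| = 8.6945.
Moduli of all roots: 2.0000, 0.6390, 8.6945.
All moduli strictly greater than 1? No.
Verdict: Not invertible.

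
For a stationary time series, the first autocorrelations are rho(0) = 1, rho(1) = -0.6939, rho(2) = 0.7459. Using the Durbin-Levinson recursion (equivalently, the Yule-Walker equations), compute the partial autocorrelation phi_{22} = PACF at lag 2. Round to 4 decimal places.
\phi_{22} = 0.5099

The PACF at lag k is phi_{kk}, the last component of the solution
to the Yule-Walker system G_k phi = r_k where
  (G_k)_{ij} = rho(|i - j|), (r_k)_i = rho(i), i,j = 1..k.
Equivalently, Durbin-Levinson gives phi_{kk} iteratively:
  phi_{11} = rho(1)
  phi_{kk} = [rho(k) - sum_{j=1..k-1} phi_{k-1,j} rho(k-j)]
            / [1 - sum_{j=1..k-1} phi_{k-1,j} rho(j)],
  phi_{k,j} = phi_{k-1,j} - phi_{kk} phi_{k-1,k-j},  j = 1..k-1.
Step k = 1:
  phi_11 = rho(1) = -0.6939.
Step k = 2:
  phi_22 = [rho(2) - phi_11 rho(1)] / [1 - phi_11 rho(1)] = [0.7459 - (-0.6939)(-0.6939)] / [1 - (-0.6939)(-0.6939)]
         = 0.26440279 / 0.51850279 = 0.5099.
Therefore phi_{22} = 0.5099.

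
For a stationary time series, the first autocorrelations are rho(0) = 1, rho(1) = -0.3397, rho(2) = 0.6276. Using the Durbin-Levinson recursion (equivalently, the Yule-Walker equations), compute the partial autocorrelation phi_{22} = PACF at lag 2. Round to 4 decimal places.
\phi_{22} = 0.5790

The PACF at lag k is phi_{kk}, the last component of the solution
to the Yule-Walker system G_k phi = r_k where
  (G_k)_{ij} = rho(|i - j|), (r_k)_i = rho(i), i,j = 1..k.
Equivalently, Durbin-Levinson gives phi_{kk} iteratively:
  phi_{11} = rho(1)
  phi_{kk} = [rho(k) - sum_{j=1..k-1} phi_{k-1,j} rho(k-j)]
            / [1 - sum_{j=1..k-1} phi_{k-1,j} rho(j)],
  phi_{k,j} = phi_{k-1,j} - phi_{kk} phi_{k-1,k-j},  j = 1..k-1.
Step k = 1:
  phi_11 = rho(1) = -0.3397.
Step k = 2:
  phi_22 = [rho(2) - phi_11 rho(1)] / [1 - phi_11 rho(1)] = [0.6276 - (-0.3397)(-0.3397)] / [1 - (-0.3397)(-0.3397)]
         = 0.51220391 / 0.88460391 = 0.579.
Therefore phi_{22} = 0.5790.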